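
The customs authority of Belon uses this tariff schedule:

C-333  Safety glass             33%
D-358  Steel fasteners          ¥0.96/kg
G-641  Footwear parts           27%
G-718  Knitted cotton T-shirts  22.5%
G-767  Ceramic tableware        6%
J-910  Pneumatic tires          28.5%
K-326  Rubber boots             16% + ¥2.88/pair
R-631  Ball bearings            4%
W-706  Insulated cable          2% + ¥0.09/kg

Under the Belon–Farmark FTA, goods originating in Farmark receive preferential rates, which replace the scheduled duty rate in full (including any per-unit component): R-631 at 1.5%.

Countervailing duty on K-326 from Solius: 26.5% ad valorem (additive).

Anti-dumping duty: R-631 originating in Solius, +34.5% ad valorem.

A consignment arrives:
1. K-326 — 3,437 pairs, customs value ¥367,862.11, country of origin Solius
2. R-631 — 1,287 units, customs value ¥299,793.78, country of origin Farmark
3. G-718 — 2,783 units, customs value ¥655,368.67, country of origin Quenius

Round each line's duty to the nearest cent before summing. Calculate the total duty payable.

Line 1 (K-326, Solius, 3,437 pairs, ¥367,862.11):
Base rate for K-326 is 16% + ¥2.88/pair.
Additional duty on K-326 from Solius: +26.5%. Applied ad valorem rate: 16% + 26.5% = 42.5%.
Duty = ¥367,862.11 × 42.5% + 3,437 × ¥2.88 = ¥166,239.96.
Line 2 (R-631, Farmark, 1,287 units, ¥299,793.78):
Base rate for R-631 is 4%.
Origin Farmark qualifies under the Belon–Farmark agreement and R-631 is covered: preferential rate 1.5% applies instead.
The additional-duty order on R-631 targets Solius, not Farmark; it does not apply.
Duty = ¥299,793.78 × 1.5% = ¥4,496.91.
Line 3 (G-718, Quenius, 2,783 units, ¥655,368.67):
Base rate for G-718 is 22.5%.
Duty = ¥655,368.67 × 22.5% = ¥147,457.95.
Total = ¥166,239.96 + ¥4,496.91 + ¥147,457.95 = ¥318,194.82.

¥318,194.82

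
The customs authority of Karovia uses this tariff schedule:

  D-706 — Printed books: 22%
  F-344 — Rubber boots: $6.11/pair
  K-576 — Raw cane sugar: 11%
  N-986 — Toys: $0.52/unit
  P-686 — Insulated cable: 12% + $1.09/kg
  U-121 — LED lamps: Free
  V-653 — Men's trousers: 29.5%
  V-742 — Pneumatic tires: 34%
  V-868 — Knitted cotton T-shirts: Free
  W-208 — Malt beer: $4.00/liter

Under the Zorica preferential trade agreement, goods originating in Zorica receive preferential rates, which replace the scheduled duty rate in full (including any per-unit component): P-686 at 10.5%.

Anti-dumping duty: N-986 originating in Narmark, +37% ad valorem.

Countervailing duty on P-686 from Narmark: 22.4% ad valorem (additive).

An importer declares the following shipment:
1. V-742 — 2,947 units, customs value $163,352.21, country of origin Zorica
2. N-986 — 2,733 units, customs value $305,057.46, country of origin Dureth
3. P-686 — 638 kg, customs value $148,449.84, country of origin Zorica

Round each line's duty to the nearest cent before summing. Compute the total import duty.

Line 1 (V-742, Zorica, 2,947 units, $163,352.21):
Base rate for V-742 is 34%.
Origin Zorica is the FTA partner but V-742 is not on the preference list; base rate stands.
Duty = $163,352.21 × 34% = $55,539.75.
Line 2 (N-986, Dureth, 2,733 units, $305,057.46):
Base rate for N-986 is $0.52/unit.
The additional-duty order on N-986 targets Narmark, not Dureth; it does not apply.
Duty = 2,733 × $0.52 = $1,421.16.
Line 3 (P-686, Zorica, 638 kg, $148,449.84):
Base rate for P-686 is 12% + $1.09/kg.
Origin Zorica qualifies under the Karovia–Zorica agreement and P-686 is covered: preferential rate 10.5% applies instead.
The additional-duty order on P-686 targets Narmark, not Zorica; it does not apply.
Duty = $148,449.84 × 10.5% = $15,587.23.
Total = $55,539.75 + $1,421.16 + $15,587.23 = $72,548.14.

$72,548.14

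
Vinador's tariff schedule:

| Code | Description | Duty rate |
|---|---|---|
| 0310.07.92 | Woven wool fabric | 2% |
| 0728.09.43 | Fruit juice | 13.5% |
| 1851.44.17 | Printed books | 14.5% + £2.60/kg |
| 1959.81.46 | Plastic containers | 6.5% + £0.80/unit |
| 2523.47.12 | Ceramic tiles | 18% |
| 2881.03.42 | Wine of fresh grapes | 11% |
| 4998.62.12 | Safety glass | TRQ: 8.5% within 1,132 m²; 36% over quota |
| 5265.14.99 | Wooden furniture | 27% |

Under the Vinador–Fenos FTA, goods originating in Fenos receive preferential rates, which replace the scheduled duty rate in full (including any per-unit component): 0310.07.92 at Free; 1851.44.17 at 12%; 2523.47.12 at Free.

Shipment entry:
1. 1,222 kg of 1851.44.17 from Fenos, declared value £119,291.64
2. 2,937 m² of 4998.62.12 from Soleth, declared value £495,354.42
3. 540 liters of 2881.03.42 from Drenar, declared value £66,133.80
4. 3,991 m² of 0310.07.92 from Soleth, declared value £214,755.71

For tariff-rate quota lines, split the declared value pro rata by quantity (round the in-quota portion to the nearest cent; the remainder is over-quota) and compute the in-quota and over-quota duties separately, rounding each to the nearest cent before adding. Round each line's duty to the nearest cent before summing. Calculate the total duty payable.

£151,708.57

Line 1 (1851.44.17, Fenos, 1,222 kg, £119,291.64):
Base rate for 1851.44.17 is 14.5% + £2.60/kg.
Origin Fenos qualifies under the Vinador–Fenos agreement and 1851.44.17 is covered: preferential rate 12% applies instead.
Duty = £119,291.64 × 12% = £14,315.00.
Line 2 (4998.62.12, Soleth, 2,937 m², £495,354.42):
Code 4998.62.12 is under a tariff-rate quota (threshold 1,132 m²). In-quota: 1,132 m² at 8.5%; over-quota: 1,805 m² at 36%.
Pro-rata value split: in-quota = £495,354.42 × 1,132/2,937 = £190,923.12; over-quota = £495,354.42 − £190,923.12 = £304,431.30.
In-quota duty = £190,923.12 × 8.5% = £16,228.47. Over-quota duty = £304,431.30 × 36% = £109,595.27.
Line duty = £16,228.47 + £109,595.27 = £125,823.74.
Line 3 (2881.03.42, Drenar, 540 liters, £66,133.80):
Base rate for 2881.03.42 is 11%.
Duty = £66,133.80 × 11% = £7,274.72.
Line 4 (0310.07.92, Soleth, 3,991 m², £214,755.71):
Base rate for 0310.07.92 is 2%.
0310.07.92 has an FTA preferential rate, but origin Soleth is not Fenos; base rate stands.
Duty = £214,755.71 × 2% = £4,295.11.
Total = £14,315.00 + £125,823.74 + £7,274.72 + £4,295.11 = £151,708.57.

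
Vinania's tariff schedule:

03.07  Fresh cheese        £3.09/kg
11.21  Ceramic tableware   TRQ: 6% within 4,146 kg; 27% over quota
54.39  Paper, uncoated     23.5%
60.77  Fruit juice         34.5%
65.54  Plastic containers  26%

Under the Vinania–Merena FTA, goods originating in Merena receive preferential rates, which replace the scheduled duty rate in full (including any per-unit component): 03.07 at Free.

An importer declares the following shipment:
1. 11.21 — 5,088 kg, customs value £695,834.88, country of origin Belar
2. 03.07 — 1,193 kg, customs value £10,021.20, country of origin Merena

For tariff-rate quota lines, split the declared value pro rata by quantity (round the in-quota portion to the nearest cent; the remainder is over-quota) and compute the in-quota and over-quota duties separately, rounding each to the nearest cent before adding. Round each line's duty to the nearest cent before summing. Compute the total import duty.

Line 1 (11.21, Belar, 5,088 kg, £695,834.88):
Code 11.21 is under a tariff-rate quota (threshold 4,146 kg). In-quota: 4,146 kg at 6%; over-quota: 942 kg at 27%.
Pro-rata value split: in-quota = £695,834.88 × 4,146/5,088 = £567,006.96; over-quota = £695,834.88 − £567,006.96 = £128,827.92.
In-quota duty = £567,006.96 × 6% = £34,020.42. Over-quota duty = £128,827.92 × 27% = £34,783.54.
Line duty = £34,020.42 + £34,783.54 = £68,803.96.
Line 2 (03.07, Merena, 1,193 kg, £10,021.20):
Base rate for 03.07 is £3.09/kg.
Origin Merena qualifies under the Vinania–Merena agreement and 03.07 is covered: preferential rate Free applies instead.
Duty = £10,021.20 × 0% = £0.00.
Total = £68,803.96 + £0.00 = £68,803.96.

£68,803.96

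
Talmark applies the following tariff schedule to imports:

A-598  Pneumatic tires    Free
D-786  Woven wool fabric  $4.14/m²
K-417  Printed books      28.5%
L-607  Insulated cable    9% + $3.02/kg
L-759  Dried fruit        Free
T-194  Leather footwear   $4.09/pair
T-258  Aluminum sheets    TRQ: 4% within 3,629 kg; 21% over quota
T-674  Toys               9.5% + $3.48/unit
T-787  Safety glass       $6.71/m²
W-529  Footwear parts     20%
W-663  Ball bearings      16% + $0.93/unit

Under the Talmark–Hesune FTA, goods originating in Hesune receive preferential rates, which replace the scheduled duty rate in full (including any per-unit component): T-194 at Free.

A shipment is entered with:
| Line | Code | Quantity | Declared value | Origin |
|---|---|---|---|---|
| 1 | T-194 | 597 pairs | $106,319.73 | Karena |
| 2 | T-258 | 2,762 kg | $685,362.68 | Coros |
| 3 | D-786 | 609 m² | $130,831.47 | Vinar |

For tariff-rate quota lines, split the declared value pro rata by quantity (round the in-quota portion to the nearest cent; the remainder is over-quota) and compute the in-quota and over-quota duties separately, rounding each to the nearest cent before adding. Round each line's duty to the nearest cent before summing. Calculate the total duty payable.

$32,377.50

Line 1 (T-194, Karena, 597 pairs, $106,319.73):
Base rate for T-194 is $4.09/pair.
T-194 has an FTA preferential rate, but origin Karena is not Hesune; base rate stands.
Duty = 597 × $4.09 = $2,441.73.
Line 2 (T-258, Coros, 2,762 kg, $685,362.68):
Code T-258 is under a tariff-rate quota (threshold 3,629 kg). Quantity 2,762 kg is within the quota, so the in-quota rate 4% applies to the full value.
Duty = $685,362.68 × 4% = $27,414.51.
Line 3 (D-786, Vinar, 609 m², $130,831.47):
Base rate for D-786 is $4.14/m².
Duty = 609 × $4.14 = $2,521.26.
Total = $2,441.73 + $27,414.51 + $2,521.26 = $32,377.50.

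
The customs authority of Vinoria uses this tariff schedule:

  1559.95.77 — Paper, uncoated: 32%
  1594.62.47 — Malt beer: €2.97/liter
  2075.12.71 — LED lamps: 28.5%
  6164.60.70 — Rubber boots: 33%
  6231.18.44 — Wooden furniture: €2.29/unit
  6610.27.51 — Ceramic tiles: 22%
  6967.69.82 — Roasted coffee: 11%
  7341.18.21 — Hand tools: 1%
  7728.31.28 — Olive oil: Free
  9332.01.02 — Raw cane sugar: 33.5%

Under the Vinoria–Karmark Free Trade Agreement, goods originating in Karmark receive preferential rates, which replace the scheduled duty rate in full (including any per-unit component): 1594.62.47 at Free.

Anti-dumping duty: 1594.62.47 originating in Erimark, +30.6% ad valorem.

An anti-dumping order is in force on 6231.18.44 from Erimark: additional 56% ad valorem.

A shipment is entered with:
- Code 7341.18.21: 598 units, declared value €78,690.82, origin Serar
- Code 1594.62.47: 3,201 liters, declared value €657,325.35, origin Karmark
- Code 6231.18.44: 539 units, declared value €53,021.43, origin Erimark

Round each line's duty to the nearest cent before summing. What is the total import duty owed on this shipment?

Line 1 (7341.18.21, Serar, 598 units, €78,690.82):
Base rate for 7341.18.21 is 1%.
Duty = €78,690.82 × 1% = €786.91.
Line 2 (1594.62.47, Karmark, 3,201 liters, €657,325.35):
Base rate for 1594.62.47 is €2.97/liter.
Origin Karmark qualifies under the Vinoria–Karmark agreement and 1594.62.47 is covered: preferential rate Free applies instead.
The additional-duty order on 1594.62.47 targets Erimark, not Karmark; it does not apply.
Duty = €657,325.35 × 0% = €0.00.
Line 3 (6231.18.44, Erimark, 539 units, €53,021.43):
Base rate for 6231.18.44 is €2.29/unit.
Additional duty on 6231.18.44 from Erimark: +56% ad valorem. Applied ad valorem rate = 56%.
Duty = €53,021.43 × 56% + 539 × €2.29 = €30,926.31.
Total = €786.91 + €0.00 + €30,926.31 = €31,713.22.

€31,713.22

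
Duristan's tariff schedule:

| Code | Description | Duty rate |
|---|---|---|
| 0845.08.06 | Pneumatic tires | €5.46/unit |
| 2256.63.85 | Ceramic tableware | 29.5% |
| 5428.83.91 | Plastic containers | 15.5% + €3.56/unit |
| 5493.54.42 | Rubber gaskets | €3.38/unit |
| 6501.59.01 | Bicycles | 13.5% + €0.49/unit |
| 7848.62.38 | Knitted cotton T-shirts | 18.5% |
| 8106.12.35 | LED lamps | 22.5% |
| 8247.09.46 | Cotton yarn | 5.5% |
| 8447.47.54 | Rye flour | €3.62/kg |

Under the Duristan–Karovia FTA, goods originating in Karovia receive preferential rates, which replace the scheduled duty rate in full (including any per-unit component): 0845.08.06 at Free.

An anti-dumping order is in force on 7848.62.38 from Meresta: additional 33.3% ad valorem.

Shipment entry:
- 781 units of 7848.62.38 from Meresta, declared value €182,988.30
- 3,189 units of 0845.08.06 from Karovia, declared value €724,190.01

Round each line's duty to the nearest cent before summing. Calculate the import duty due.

Line 1 (7848.62.38, Meresta, 781 units, €182,988.30):
Base rate for 7848.62.38 is 18.5%.
Additional duty on 7848.62.38 from Meresta: +33.3%. Applied ad valorem rate: 18.5% + 33.3% = 51.8%.
Duty = €182,988.30 × 51.8% = €94,787.94.
Line 2 (0845.08.06, Karovia, 3,189 units, €724,190.01):
Base rate for 0845.08.06 is €5.46/unit.
Origin Karovia qualifies under the Duristan–Karovia agreement and 0845.08.06 is covered: preferential rate Free applies instead.
Duty = €724,190.01 × 0% = €0.00.
Total = €94,787.94 + €0.00 = €94,787.94.

€94,787.94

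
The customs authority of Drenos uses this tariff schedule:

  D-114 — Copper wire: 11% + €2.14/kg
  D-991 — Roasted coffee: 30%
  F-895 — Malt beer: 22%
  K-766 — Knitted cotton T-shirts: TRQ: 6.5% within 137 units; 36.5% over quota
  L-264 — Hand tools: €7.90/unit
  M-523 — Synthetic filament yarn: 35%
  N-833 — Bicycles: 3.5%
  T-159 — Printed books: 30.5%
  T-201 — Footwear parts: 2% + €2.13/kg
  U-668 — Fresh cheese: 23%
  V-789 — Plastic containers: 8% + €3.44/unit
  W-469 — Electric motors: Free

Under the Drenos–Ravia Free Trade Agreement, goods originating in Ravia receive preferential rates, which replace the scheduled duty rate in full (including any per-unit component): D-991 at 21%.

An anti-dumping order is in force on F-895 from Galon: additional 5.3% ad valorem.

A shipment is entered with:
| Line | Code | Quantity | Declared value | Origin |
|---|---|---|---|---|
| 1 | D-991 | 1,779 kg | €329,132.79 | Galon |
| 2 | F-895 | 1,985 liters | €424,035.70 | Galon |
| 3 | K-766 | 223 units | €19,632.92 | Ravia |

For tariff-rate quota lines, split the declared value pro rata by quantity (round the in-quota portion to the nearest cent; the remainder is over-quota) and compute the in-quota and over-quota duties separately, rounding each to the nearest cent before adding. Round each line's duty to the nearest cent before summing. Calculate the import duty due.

Line 1 (D-991, Galon, 1,779 kg, €329,132.79):
Base rate for D-991 is 30%.
D-991 has an FTA preferential rate, but origin Galon is not Ravia; base rate stands.
Duty = €329,132.79 × 30% = €98,739.84.
Line 2 (F-895, Galon, 1,985 liters, €424,035.70):
Base rate for F-895 is 22%.
Additional duty on F-895 from Galon: +5.3%. Applied ad valorem rate: 22% + 5.3% = 27.3%.
Duty = €424,035.70 × 27.3% = €115,761.75.
Line 3 (K-766, Ravia, 223 units, €19,632.92):
Code K-766 is under a tariff-rate quota (threshold 137 units). In-quota: 137 units at 6.5%; over-quota: 86 units at 36.5%.
Pro-rata value split: in-quota = €19,632.92 × 137/223 = €12,061.48; over-quota = €19,632.92 − €12,061.48 = €7,571.44.
In-quota duty = €12,061.48 × 6.5% = €784.00. Over-quota duty = €7,571.44 × 36.5% = €2,763.58.
Line duty = €784.00 + €2,763.58 = €3,547.58.
Total = €98,739.84 + €115,761.75 + €3,547.58 = €218,049.17.

€218,049.17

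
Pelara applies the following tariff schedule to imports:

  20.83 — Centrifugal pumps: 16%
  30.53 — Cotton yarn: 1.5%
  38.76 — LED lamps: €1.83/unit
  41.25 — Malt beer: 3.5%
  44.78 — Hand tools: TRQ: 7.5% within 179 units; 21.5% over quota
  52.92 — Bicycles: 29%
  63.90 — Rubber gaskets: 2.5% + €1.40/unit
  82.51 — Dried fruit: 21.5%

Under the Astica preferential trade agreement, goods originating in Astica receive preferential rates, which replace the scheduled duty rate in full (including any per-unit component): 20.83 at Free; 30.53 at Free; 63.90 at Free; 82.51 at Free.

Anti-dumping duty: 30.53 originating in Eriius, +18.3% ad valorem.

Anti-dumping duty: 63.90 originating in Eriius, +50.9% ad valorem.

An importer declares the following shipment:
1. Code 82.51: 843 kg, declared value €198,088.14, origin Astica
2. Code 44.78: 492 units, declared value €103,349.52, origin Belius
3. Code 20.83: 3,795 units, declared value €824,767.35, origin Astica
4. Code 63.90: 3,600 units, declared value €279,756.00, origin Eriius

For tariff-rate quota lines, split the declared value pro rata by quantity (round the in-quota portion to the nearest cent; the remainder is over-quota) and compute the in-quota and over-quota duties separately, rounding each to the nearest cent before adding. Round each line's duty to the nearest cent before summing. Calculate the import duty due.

€171,385.75

Line 1 (82.51, Astica, 843 kg, €198,088.14):
Base rate for 82.51 is 21.5%.
Origin Astica qualifies under the Pelara–Astica agreement and 82.51 is covered: preferential rate Free applies instead.
Duty = €198,088.14 × 0% = €0.00.
Line 2 (44.78, Belius, 492 units, €103,349.52):
Code 44.78 is under a tariff-rate quota (threshold 179 units). In-quota: 179 units at 7.5%; over-quota: 313 units at 21.5%.
Pro-rata value split: in-quota = €103,349.52 × 179/492 = €37,600.74; over-quota = €103,349.52 − €37,600.74 = €65,748.78.
In-quota duty = €37,600.74 × 7.5% = €2,820.06. Over-quota duty = €65,748.78 × 21.5% = €14,135.99.
Line duty = €2,820.06 + €14,135.99 = €16,956.05.
Line 3 (20.83, Astica, 3,795 units, €824,767.35):
Base rate for 20.83 is 16%.
Origin Astica qualifies under the Pelara–Astica agreement and 20.83 is covered: preferential rate Free applies instead.
Duty = €824,767.35 × 0% = €0.00.
Line 4 (63.90, Eriius, 3,600 units, €279,756.00):
Base rate for 63.90 is 2.5% + €1.40/unit.
63.90 has an FTA preferential rate, but origin Eriius is not Astica; base rate stands.
Additional duty on 63.90 from Eriius: +50.9%. Applied ad valorem rate: 2.5% + 50.9% = 53.4%.
Duty = €279,756.00 × 53.4% + 3,600 × €1.40 = €154,429.70.
Total = €0.00 + €16,956.05 + €0.00 + €154,429.70 = €171,385.75.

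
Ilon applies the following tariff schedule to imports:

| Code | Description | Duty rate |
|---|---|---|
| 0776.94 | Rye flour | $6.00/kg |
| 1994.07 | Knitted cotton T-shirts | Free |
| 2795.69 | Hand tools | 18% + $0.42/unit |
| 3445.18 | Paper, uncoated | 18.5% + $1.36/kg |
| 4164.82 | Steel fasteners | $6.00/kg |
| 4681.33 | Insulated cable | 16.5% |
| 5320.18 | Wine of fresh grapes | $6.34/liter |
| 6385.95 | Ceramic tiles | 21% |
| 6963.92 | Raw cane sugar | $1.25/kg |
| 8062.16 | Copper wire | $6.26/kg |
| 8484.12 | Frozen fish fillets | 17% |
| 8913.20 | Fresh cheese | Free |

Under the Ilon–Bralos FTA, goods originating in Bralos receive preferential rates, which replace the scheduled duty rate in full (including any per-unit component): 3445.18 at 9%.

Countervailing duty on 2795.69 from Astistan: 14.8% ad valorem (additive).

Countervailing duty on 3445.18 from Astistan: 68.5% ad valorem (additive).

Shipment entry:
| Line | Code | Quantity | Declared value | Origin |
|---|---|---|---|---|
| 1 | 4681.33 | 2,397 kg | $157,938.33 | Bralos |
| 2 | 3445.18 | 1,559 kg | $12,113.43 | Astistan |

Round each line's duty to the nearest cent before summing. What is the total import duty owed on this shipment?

Line 1 (4681.33, Bralos, 2,397 kg, $157,938.33):
Base rate for 4681.33 is 16.5%.
Origin Bralos is the FTA partner but 4681.33 is not on the preference list; base rate stands.
Duty = $157,938.33 × 16.5% = $26,059.82.
Line 2 (3445.18, Astistan, 1,559 kg, $12,113.43):
Base rate for 3445.18 is 18.5% + $1.36/kg.
3445.18 has an FTA preferential rate, but origin Astistan is not Bralos; base rate stands.
Additional duty on 3445.18 from Astistan: +68.5%. Applied ad valorem rate: 18.5% + 68.5% = 87%.
Duty = $12,113.43 × 87% + 1,559 × $1.36 = $12,658.92.
Total = $26,059.82 + $12,658.92 = $38,718.74.

$38,718.74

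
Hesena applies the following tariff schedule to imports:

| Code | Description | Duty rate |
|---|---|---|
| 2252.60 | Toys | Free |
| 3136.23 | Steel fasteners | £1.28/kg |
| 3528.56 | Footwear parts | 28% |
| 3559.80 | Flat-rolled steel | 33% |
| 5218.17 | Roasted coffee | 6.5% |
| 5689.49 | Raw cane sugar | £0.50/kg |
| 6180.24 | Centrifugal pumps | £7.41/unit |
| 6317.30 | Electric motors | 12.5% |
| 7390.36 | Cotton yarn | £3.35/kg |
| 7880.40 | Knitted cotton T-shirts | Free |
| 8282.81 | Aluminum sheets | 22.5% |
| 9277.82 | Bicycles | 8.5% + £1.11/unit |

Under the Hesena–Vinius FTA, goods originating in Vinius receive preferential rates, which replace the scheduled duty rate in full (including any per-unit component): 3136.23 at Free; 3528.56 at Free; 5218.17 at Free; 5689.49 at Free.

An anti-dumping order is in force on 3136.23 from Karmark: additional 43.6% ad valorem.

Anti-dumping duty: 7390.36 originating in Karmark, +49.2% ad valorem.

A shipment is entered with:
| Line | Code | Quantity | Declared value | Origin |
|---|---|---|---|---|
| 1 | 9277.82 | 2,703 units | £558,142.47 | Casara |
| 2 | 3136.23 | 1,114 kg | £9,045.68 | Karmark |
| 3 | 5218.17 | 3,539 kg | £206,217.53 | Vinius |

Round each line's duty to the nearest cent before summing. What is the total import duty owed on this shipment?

£55,812.28

Line 1 (9277.82, Casara, 2,703 units, £558,142.47):
Base rate for 9277.82 is 8.5% + £1.11/unit.
Duty = £558,142.47 × 8.5% + 2,703 × £1.11 = £50,442.44.
Line 2 (3136.23, Karmark, 1,114 kg, £9,045.68):
Base rate for 3136.23 is £1.28/kg.
3136.23 has an FTA preferential rate, but origin Karmark is not Vinius; base rate stands.
Additional duty on 3136.23 from Karmark: +43.6% ad valorem. Applied ad valorem rate = 43.6%.
Duty = £9,045.68 × 43.6% + 1,114 × £1.28 = £5,369.84.
Line 3 (5218.17, Vinius, 3,539 kg, £206,217.53):
Base rate for 5218.17 is 6.5%.
Origin Vinius qualifies under the Hesena–Vinius agreement and 5218.17 is covered: preferential rate Free applies instead.
Duty = £206,217.53 × 0% = £0.00.
Total = £50,442.44 + £5,369.84 + £0.00 = £55,812.28.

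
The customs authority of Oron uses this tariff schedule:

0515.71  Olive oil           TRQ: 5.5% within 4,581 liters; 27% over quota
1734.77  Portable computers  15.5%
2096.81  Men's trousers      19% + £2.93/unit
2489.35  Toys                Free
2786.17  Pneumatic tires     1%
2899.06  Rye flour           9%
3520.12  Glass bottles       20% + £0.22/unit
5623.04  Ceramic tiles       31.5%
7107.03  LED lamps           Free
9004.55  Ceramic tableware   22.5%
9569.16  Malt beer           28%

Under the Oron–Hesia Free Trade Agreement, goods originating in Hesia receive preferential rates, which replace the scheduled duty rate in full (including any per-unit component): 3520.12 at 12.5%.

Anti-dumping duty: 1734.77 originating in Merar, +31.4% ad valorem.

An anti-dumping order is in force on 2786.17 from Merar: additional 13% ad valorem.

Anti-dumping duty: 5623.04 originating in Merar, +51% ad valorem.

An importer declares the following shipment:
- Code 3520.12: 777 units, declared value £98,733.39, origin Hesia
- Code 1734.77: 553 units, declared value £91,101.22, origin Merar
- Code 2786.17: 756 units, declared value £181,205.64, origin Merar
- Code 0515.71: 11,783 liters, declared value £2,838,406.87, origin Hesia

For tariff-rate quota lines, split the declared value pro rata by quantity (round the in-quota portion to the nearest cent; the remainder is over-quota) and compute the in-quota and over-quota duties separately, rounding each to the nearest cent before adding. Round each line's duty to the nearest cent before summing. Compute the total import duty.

Line 1 (3520.12, Hesia, 777 units, £98,733.39):
Base rate for 3520.12 is 20% + £0.22/unit.
Origin Hesia qualifies under the Oron–Hesia agreement and 3520.12 is covered: preferential rate 12.5% applies instead.
Duty = £98,733.39 × 12.5% = £12,341.67.
Line 2 (1734.77, Merar, 553 units, £91,101.22):
Base rate for 1734.77 is 15.5%.
Additional duty on 1734.77 from Merar: +31.4%. Applied ad valorem rate: 15.5% + 31.4% = 46.9%.
Duty = £91,101.22 × 46.9% = £42,726.47.
Line 3 (2786.17, Merar, 756 units, £181,205.64):
Base rate for 2786.17 is 1%.
Additional duty on 2786.17 from Merar: +13%. Applied ad valorem rate: 1% + 13% = 14%.
Duty = £181,205.64 × 14% = £25,368.79.
Line 4 (0515.71, Hesia, 11,783 liters, £2,838,406.87):
Code 0515.71 is under a tariff-rate quota (threshold 4,581 liters). In-quota: 4,581 liters at 5.5%; over-quota: 7,202 liters at 27%.
Pro-rata value split: in-quota = £2,838,406.87 × 4,581/11,783 = £1,103,517.09; over-quota = £2,838,406.87 − £1,103,517.09 = £1,734,889.78.
In-quota duty = £1,103,517.09 × 5.5% = £60,693.44. Over-quota duty = £1,734,889.78 × 27% = £468,420.24.
Line duty = £60,693.44 + £468,420.24 = £529,113.68.
Total = £12,341.67 + £42,726.47 + £25,368.79 + £529,113.68 = £609,550.61.

£609,550.61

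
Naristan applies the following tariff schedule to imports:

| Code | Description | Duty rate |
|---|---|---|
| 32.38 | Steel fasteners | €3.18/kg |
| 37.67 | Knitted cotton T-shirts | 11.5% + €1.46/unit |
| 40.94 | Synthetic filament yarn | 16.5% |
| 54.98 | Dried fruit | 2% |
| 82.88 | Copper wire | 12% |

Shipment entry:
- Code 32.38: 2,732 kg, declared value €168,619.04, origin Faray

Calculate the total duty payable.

€8,687.76

Line 1 (32.38, Faray, 2,732 kg, €168,619.04):
Base rate for 32.38 is €3.18/kg.
Duty = 2,732 × €3.18 = €8,687.76.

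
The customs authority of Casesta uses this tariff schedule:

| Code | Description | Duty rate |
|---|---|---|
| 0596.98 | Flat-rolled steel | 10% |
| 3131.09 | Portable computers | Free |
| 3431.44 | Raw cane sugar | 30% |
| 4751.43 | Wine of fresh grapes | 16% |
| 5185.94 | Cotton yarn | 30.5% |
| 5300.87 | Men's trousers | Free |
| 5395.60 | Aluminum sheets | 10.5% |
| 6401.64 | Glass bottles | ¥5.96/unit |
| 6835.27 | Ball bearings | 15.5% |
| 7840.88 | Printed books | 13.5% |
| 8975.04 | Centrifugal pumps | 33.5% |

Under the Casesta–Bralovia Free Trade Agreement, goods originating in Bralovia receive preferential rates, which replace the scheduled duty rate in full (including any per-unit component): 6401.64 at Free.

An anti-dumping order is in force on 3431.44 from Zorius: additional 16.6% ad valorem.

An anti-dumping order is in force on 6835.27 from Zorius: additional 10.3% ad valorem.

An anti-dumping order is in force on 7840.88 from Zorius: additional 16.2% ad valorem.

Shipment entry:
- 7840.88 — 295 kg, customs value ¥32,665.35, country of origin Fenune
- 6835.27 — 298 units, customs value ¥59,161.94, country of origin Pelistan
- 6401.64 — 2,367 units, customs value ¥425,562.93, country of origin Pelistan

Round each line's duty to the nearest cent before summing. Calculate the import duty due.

Line 1 (7840.88, Fenune, 295 kg, ¥32,665.35):
Base rate for 7840.88 is 13.5%.
The additional-duty order on 7840.88 targets Zorius, not Fenune; it does not apply.
Duty = ¥32,665.35 × 13.5% = ¥4,409.82.
Line 2 (6835.27, Pelistan, 298 units, ¥59,161.94):
Base rate for 6835.27 is 15.5%.
The additional-duty order on 6835.27 targets Zorius, not Pelistan; it does not apply.
Duty = ¥59,161.94 × 15.5% = ¥9,170.10.
Line 3 (6401.64, Pelistan, 2,367 units, ¥425,562.93):
Base rate for 6401.64 is ¥5.96/unit.
6401.64 has an FTA preferential rate, but origin Pelistan is not Bralovia; base rate stands.
Duty = 2,367 × ¥5.96 = ¥14,107.32.
Total = ¥4,409.82 + ¥9,170.10 + ¥14,107.32 = ¥27,687.24.

¥27,687.24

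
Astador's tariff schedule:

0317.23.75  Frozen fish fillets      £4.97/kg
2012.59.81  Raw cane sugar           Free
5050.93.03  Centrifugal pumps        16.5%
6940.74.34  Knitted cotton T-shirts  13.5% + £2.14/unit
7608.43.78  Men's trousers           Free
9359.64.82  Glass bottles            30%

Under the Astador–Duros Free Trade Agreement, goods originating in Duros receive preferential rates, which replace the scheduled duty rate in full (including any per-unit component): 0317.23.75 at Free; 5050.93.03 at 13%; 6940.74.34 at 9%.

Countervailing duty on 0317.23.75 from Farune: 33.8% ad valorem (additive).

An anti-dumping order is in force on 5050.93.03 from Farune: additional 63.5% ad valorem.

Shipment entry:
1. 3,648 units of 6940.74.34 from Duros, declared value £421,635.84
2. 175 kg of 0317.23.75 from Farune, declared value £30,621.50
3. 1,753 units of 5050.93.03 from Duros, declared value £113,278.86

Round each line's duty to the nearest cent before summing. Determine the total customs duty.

Line 1 (6940.74.34, Duros, 3,648 units, £421,635.84):
Base rate for 6940.74.34 is 13.5% + £2.14/unit.
Origin Duros qualifies under the Astador–Duros agreement and 6940.74.34 is covered: preferential rate 9% applies instead.
Duty = £421,635.84 × 9% = £37,947.23.
Line 2 (0317.23.75, Farune, 175 kg, £30,621.50):
Base rate for 0317.23.75 is £4.97/kg.
0317.23.75 has an FTA preferential rate, but origin Farune is not Duros; base rate stands.
Additional duty on 0317.23.75 from Farune: +33.8% ad valorem. Applied ad valorem rate = 33.8%.
Duty = £30,621.50 × 33.8% + 175 × £4.97 = £11,219.82.
Line 3 (5050.93.03, Duros, 1,753 units, £113,278.86):
Base rate for 5050.93.03 is 16.5%.
Origin Duros qualifies under the Astador–Duros agreement and 5050.93.03 is covered: preferential rate 13% applies instead.
The additional-duty order on 5050.93.03 targets Farune, not Duros; it does not apply.
Duty = £113,278.86 × 13% = £14,726.25.
Total = £37,947.23 + £11,219.82 + £14,726.25 = £63,893.30.

£63,893.30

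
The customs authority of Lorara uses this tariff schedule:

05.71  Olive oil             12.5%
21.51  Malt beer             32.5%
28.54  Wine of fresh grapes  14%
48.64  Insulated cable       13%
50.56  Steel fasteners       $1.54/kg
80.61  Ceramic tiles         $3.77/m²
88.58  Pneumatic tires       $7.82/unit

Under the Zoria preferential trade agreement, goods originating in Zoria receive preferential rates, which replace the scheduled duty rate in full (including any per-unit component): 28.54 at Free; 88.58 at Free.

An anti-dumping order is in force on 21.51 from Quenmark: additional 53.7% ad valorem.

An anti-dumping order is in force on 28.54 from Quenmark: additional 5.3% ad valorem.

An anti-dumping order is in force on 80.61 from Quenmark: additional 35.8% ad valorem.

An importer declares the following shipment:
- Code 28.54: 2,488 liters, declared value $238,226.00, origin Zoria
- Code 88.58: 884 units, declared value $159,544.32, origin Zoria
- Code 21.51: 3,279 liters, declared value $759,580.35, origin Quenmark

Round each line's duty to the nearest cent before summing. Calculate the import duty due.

Line 1 (28.54, Zoria, 2,488 liters, $238,226.00):
Base rate for 28.54 is 14%.
Origin Zoria qualifies under the Lorara–Zoria agreement and 28.54 is covered: preferential rate Free applies instead.
The additional-duty order on 28.54 targets Quenmark, not Zoria; it does not apply.
Duty = $238,226.00 × 0% = $0.00.
Line 2 (88.58, Zoria, 884 units, $159,544.32):
Base rate for 88.58 is $7.82/unit.
Origin Zoria qualifies under the Lorara–Zoria agreement and 88.58 is covered: preferential rate Free applies instead.
Duty = $159,544.32 × 0% = $0.00.
Line 3 (21.51, Quenmark, 3,279 liters, $759,580.35):
Base rate for 21.51 is 32.5%.
Additional duty on 21.51 from Quenmark: +53.7%. Applied ad valorem rate: 32.5% + 53.7% = 86.2%.
Duty = $759,580.35 × 86.2% = $654,758.26.
Total = $0.00 + $0.00 + $654,758.26 = $654,758.26.

$654,758.26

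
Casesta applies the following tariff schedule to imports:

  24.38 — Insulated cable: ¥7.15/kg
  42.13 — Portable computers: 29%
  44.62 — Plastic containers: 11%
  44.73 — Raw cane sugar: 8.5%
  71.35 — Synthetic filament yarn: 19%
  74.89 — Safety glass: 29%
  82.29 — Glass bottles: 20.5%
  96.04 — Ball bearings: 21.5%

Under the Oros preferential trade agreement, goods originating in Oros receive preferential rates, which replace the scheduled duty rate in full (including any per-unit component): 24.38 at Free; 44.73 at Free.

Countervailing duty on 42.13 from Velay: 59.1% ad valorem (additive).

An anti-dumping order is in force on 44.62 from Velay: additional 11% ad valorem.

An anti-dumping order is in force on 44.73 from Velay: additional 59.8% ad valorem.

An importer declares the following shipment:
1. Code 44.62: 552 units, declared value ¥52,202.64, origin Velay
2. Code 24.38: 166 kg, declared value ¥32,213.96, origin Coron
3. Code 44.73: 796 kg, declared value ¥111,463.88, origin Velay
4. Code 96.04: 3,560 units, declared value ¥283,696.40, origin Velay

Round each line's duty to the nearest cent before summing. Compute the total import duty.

¥149,796.04

Line 1 (44.62, Velay, 552 units, ¥52,202.64):
Base rate for 44.62 is 11%.
Additional duty on 44.62 from Velay: +11%. Applied ad valorem rate: 11% + 11% = 22%.
Duty = ¥52,202.64 × 22% = ¥11,484.58.
Line 2 (24.38, Coron, 166 kg, ¥32,213.96):
Base rate for 24.38 is ¥7.15/kg.
24.38 has an FTA preferential rate, but origin Coron is not Oros; base rate stands.
Duty = 166 × ¥7.15 = ¥1,186.90.
Line 3 (44.73, Velay, 796 kg, ¥111,463.88):
Base rate for 44.73 is 8.5%.
44.73 has an FTA preferential rate, but origin Velay is not Oros; base rate stands.
Additional duty on 44.73 from Velay: +59.8%. Applied ad valorem rate: 8.5% + 59.8% = 68.3%.
Duty = ¥111,463.88 × 68.3% = ¥76,129.83.
Line 4 (96.04, Velay, 3,560 units, ¥283,696.40):
Base rate for 96.04 is 21.5%.
Duty = ¥283,696.40 × 21.5% = ¥60,994.73.
Total = ¥11,484.58 + ¥1,186.90 + ¥76,129.83 + ¥60,994.73 = ¥149,796.04.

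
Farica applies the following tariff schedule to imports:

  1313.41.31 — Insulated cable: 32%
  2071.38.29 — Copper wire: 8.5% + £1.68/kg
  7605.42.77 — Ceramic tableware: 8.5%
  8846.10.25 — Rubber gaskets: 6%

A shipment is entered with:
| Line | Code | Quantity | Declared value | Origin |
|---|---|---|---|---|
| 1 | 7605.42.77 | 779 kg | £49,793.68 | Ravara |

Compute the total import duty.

£4,232.46

Line 1 (7605.42.77, Ravara, 779 kg, £49,793.68):
Base rate for 7605.42.77 is 8.5%.
Duty = £49,793.68 × 8.5% = £4,232.46.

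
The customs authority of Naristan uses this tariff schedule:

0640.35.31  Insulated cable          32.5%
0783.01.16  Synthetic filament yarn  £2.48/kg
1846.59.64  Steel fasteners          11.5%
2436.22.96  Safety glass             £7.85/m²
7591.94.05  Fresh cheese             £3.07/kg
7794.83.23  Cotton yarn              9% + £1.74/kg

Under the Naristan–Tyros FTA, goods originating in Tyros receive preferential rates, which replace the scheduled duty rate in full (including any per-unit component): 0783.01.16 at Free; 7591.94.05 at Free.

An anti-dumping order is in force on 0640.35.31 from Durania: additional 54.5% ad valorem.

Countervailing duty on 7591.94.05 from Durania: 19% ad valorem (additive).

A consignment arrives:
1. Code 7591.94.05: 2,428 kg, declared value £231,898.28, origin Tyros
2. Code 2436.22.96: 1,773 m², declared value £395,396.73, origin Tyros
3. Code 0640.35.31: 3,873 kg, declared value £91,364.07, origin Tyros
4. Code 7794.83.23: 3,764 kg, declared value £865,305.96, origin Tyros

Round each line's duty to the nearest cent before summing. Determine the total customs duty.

£128,038.27

Line 1 (7591.94.05, Tyros, 2,428 kg, £231,898.28):
Base rate for 7591.94.05 is £3.07/kg.
Origin Tyros qualifies under the Naristan–Tyros agreement and 7591.94.05 is covered: preferential rate Free applies instead.
The additional-duty order on 7591.94.05 targets Durania, not Tyros; it does not apply.
Duty = £231,898.28 × 0% = £0.00.
Line 2 (2436.22.96, Tyros, 1,773 m², £395,396.73):
Base rate for 2436.22.96 is £7.85/m².
Origin Tyros is the FTA partner but 2436.22.96 is not on the preference list; base rate stands.
Duty = 1,773 × £7.85 = £13,918.05.
Line 3 (0640.35.31, Tyros, 3,873 kg, £91,364.07):
Base rate for 0640.35.31 is 32.5%.
Origin Tyros is the FTA partner but 0640.35.31 is not on the preference list; base rate stands.
The additional-duty order on 0640.35.31 targets Durania, not Tyros; it does not apply.
Duty = £91,364.07 × 32.5% = £29,693.32.
Line 4 (7794.83.23, Tyros, 3,764 kg, £865,305.96):
Base rate for 7794.83.23 is 9% + £1.74/kg.
Origin Tyros is the FTA partner but 7794.83.23 is not on the preference list; base rate stands.
Duty = £865,305.96 × 9% + 3,764 × £1.74 = £84,426.90.
Total = £0.00 + £13,918.05 + £29,693.32 + £84,426.90 = £128,038.27.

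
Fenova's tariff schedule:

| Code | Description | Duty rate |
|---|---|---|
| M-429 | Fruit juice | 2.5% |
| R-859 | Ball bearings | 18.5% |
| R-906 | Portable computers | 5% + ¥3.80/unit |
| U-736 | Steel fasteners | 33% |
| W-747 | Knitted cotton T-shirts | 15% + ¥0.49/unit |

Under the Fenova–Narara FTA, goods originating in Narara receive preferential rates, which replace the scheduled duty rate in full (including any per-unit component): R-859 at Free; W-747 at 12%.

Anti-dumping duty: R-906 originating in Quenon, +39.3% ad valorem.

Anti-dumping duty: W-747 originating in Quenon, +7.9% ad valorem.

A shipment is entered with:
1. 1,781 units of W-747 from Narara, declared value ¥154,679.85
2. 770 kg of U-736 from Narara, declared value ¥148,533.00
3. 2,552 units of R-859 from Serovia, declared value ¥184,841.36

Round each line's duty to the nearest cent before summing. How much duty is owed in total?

¥101,773.12

Line 1 (W-747, Narara, 1,781 units, ¥154,679.85):
Base rate for W-747 is 15% + ¥0.49/unit.
Origin Narara qualifies under the Fenova–Narara agreement and W-747 is covered: preferential rate 12% applies instead.
The additional-duty order on W-747 targets Quenon, not Narara; it does not apply.
Duty = ¥154,679.85 × 12% = ¥18,561.58.
Line 2 (U-736, Narara, 770 kg, ¥148,533.00):
Base rate for U-736 is 33%.
Origin Narara is the FTA partner but U-736 is not on the preference list; base rate stands.
Duty = ¥148,533.00 × 33% = ¥49,015.89.
Line 3 (R-859, Serovia, 2,552 units, ¥184,841.36):
Base rate for R-859 is 18.5%.
R-859 has an FTA preferential rate, but origin Serovia is not Narara; base rate stands.
Duty = ¥184,841.36 × 18.5% = ¥34,195.65.
Total = ¥18,561.58 + ¥49,015.89 + ¥34,195.65 = ¥101,773.12.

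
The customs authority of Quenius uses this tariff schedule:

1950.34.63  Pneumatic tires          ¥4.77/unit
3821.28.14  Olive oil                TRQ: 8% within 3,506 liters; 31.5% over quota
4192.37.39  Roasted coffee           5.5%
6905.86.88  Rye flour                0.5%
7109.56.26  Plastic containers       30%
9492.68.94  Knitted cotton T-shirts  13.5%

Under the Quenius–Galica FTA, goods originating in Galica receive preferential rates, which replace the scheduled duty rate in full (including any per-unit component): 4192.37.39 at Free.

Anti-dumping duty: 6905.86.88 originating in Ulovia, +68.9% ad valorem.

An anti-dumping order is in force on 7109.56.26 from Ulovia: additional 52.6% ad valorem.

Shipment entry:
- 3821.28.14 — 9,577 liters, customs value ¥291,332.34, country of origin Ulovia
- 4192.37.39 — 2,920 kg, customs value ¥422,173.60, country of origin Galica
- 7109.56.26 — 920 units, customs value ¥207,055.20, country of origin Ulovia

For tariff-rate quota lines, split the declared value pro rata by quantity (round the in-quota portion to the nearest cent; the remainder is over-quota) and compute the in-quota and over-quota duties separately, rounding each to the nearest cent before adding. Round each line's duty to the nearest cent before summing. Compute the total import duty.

¥237,733.94

Line 1 (3821.28.14, Ulovia, 9,577 liters, ¥291,332.34):
Code 3821.28.14 is under a tariff-rate quota (threshold 3,506 liters). In-quota: 3,506 liters at 8%; over-quota: 6,071 liters at 31.5%.
Pro-rata value split: in-quota = ¥291,332.34 × 3,506/9,577 = ¥106,652.52; over-quota = ¥291,332.34 − ¥106,652.52 = ¥184,679.82.
In-quota duty = ¥106,652.52 × 8% = ¥8,532.20. Over-quota duty = ¥184,679.82 × 31.5% = ¥58,174.14.
Line duty = ¥8,532.20 + ¥58,174.14 = ¥66,706.34.
Line 2 (4192.37.39, Galica, 2,920 kg, ¥422,173.60):
Base rate for 4192.37.39 is 5.5%.
Origin Galica qualifies under the Quenius–Galica agreement and 4192.37.39 is covered: preferential rate Free applies instead.
Duty = ¥422,173.60 × 0% = ¥0.00.
Line 3 (7109.56.26, Ulovia, 920 units, ¥207,055.20):
Base rate for 7109.56.26 is 30%.
Additional duty on 7109.56.26 from Ulovia: +52.6%. Applied ad valorem rate: 30% + 52.6% = 82.6%.
Duty = ¥207,055.20 × 82.6% = ¥171,027.60.
Total = ¥66,706.34 + ¥0.00 + ¥171,027.60 = ¥237,733.94.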